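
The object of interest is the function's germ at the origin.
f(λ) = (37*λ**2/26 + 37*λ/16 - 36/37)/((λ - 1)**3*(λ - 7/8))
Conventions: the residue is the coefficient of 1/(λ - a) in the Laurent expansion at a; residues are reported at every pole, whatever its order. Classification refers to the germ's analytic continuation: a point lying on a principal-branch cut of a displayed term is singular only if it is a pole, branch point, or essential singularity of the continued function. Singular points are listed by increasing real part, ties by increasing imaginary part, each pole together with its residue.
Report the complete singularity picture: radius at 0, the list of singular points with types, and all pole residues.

Denominator factor (λ - 7/8): pole of order 1 at 7/8, modulus 7/8.
Denominator factor (λ - 1)^3: pole of order 3 at 1, modulus 1.
The radius of convergence is the smallest modulus among the singular points: 7/8.
At the order-1 pole 7/8 set g(λ) = (λ - (7/8))*f(λ) = (37*λ**2/26 + 37*λ/16 - 36/37)/(λ - 1)**3.
Simple pole: residue = g(a) at a = 7/8, which is -527024/481.
At the order-3 pole 1 set g(λ) = (λ - (1))^3*f(λ) = (37*λ**2/26 + 37*λ/16 - 36/37)/(λ - 7/8).
Order-3 pole: residue = g''(a)/2; g''(1) = 1054048/481, so the residue is 527024/481.
List the singular points by increasing real part (a conjugate pair: the negative imaginary part first).

Radius of convergence at 0: 7/8.
At 7/8: a pole of order 1; residue -527024/481.
At 1: a pole of order 3; residue 527024/481.


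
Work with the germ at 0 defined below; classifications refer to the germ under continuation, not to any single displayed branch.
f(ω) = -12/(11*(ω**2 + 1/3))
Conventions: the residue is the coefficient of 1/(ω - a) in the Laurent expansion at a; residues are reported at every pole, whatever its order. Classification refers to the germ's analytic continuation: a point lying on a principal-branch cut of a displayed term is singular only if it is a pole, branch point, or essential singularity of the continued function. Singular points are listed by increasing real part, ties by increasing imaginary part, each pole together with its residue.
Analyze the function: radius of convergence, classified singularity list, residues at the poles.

Radius of convergence at 0: (1/3)*sqrt(3).
At -((1/3)*sqrt(3))*i: a pole of order 1; residue -((6/11)*sqrt(3))*i.
At ((1/3)*sqrt(3))*i: a pole of order 1; residue ((6/11)*sqrt(3))*i.

Denominator factor (ω**2 + 1/3): discriminant -4/3, complex-conjugate roots ((1/3)*sqrt(3))*i and -((1/3)*sqrt(3))*i; poles of order 1, moduli (1/3)*sqrt(3) and (1/3)*sqrt(3).
The radius of convergence is the smallest modulus among the singular points: (1/3)*sqrt(3).
The factor ω**2 + 1/3 splits as (ω - a)(ω - a') with a = -((1/3)*sqrt(3))*i, a' = ((1/3)*sqrt(3))*i. At the order-1 pole a set g(ω) = (ω - a)*f(ω) = [-12/11] / (ω - a').
Simple pole: residue = g(a) at a = -((1/3)*sqrt(3))*i, which is -((6/11)*sqrt(3))*i.
The factor ω**2 + 1/3 splits as (ω - a)(ω - a') with a = ((1/3)*sqrt(3))*i, a' = -((1/3)*sqrt(3))*i. At the order-1 pole a set g(ω) = (ω - a)*f(ω) = [-12/11] / (ω - a').
Simple pole: residue = g(a) at a = ((1/3)*sqrt(3))*i, which is ((6/11)*sqrt(3))*i.
List the singular points by increasing real part (a conjugate pair: the negative imaginary part first).


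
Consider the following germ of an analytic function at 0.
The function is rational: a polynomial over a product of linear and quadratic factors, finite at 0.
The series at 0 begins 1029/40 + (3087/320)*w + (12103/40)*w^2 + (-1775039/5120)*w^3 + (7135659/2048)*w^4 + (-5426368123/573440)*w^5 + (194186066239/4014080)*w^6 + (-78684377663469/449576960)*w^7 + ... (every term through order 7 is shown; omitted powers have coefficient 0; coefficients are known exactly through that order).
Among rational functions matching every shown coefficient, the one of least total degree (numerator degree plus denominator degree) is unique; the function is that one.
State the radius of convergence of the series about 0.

The radius of convergence is -3/14 + (5/42)*sqrt(15).

No rational of total degree below 6 reproduces all 8 coefficients; solving the [2/4] Pade equations on them gives f(w) = (11*w**2/15 + 31*w/40 - 7/5)/((w - 4/7)**2*(w**2 - 3*w/7 - 1/6)), whose expansion matches every shown term.
Denominator factor (w - 4/7)^2: pole of order 2 at 4/7, modulus 4/7.
Denominator factor (w**2 - 3*w/7 - 1/6): discriminant 125/147, real irrational roots 3/14 + (5/42)*sqrt(15) and 3/14 - (5/42)*sqrt(15); poles of order 1, moduli 3/14 + (5/42)*sqrt(15) and -3/14 + (5/42)*sqrt(15).
The radius of convergence is the smallest modulus among the singular points: -3/14 + (5/42)*sqrt(15).


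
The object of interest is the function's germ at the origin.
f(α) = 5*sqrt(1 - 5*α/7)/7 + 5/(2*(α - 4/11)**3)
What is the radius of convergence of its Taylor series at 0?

The radius of convergence is 4/11.

Denominator factor (α - 4/11)^3: pole of order 3 at 4/11, modulus 4/11.
Branch term (5/7)*sqrt(1 - α/(7/5)): its argument vanishes at α = 7/5, a square-root branch point, modulus 7/5.
The radius of convergence is the smallest modulus among the singular points: 4/11.


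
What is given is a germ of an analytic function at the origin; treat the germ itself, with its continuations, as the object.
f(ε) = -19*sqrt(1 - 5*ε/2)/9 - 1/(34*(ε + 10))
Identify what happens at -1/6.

The point is a regular point.

Denominator factors: ε + 10 = 59/6 at ε = -1/6 — none vanishes.
Branch term sqrt(1 - ε/(2/5)): argument at -1/6 is 17/12, nonzero, so -1/6 is not its branch point (a point on a principal cut is still regular for the continued germ).
So the germ continues analytically to -1/6.


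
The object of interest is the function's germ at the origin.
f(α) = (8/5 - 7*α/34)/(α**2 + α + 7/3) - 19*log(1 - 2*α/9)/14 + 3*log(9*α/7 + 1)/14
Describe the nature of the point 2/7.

Denominator factors: α**2 + α + 7/3 = 397/147 at α = 2/7 — none vanishes.
Branch term log(1 - α/(9/2)): argument at 2/7 is 59/63, nonzero, so 2/7 is not its branch point (a point on a principal cut is still regular for the continued germ).
Branch term log(1 - α/(-7/9)): argument at 2/7 is 67/49, nonzero, so 2/7 is not its branch point (a point on a principal cut is still regular for the continued germ).
So the germ continues analytically to 2/7.

The point is a regular point.


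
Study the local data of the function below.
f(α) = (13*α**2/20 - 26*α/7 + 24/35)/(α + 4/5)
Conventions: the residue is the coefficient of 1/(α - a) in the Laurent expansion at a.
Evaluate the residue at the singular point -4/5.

At the order-1 pole -4/5 set g(α) = (α - (-4/5))*f(α) = 13*α**2/20 - 26*α/7 + 24/35.
Simple pole: residue = g(a) at a = -4/5, which is 3564/875.

The residue is 3564/875.


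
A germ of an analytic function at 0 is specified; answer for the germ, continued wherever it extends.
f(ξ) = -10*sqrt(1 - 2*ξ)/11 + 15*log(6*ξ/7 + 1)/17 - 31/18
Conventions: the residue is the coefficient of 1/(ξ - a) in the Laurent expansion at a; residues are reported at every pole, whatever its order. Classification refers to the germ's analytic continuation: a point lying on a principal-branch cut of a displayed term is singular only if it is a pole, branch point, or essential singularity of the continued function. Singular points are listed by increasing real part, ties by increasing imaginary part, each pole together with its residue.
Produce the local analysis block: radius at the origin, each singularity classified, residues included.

Radius of convergence at 0: 1/2.
At -7/6: a logarithmic branch point.
At 1/2: an algebraic (square-root) branch point.

Branch term (15/17)*log(1 - ξ/(-7/6)): its argument vanishes at ξ = -7/6, a logarithmic branch point, modulus 7/6.
Branch term (-10/11)*sqrt(1 - ξ/(1/2)): its argument vanishes at ξ = 1/2, a square-root branch point, modulus 1/2.
The radius of convergence is the smallest modulus among the singular points: 1/2.
List the singular points by increasing real part (a conjugate pair: the negative imaginary part first).


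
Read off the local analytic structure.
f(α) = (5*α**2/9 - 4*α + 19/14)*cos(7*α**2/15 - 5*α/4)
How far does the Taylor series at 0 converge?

The radius of convergence is infinite.

The factor cos(7*α**2/15 - 5*α/4) is entire and contributes no finite singular point.
The polynomial part has no poles.
No finite singular points: the Taylor series at 0 converges everywhere.


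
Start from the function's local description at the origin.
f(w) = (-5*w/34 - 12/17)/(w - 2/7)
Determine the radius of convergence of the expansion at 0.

Denominator factor (w - 2/7): pole of order 1 at 2/7, modulus 2/7.
The radius of convergence is the smallest modulus among the singular points: 2/7.

The radius of convergence is 2/7.


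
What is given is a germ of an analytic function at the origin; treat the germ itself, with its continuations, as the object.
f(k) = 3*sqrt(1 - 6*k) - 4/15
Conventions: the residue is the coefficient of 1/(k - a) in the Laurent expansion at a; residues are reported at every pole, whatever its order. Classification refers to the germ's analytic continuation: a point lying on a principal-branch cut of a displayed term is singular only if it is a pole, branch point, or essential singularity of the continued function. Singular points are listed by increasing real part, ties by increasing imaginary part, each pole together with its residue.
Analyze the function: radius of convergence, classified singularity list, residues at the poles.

Branch term (3)*sqrt(1 - k/(1/6)): its argument vanishes at k = 1/6, a square-root branch point, modulus 1/6.
The radius of convergence is the smallest modulus among the singular points: 1/6.

Radius of convergence at 0: 1/6.
At 1/6: an algebraic (square-root) branch point.


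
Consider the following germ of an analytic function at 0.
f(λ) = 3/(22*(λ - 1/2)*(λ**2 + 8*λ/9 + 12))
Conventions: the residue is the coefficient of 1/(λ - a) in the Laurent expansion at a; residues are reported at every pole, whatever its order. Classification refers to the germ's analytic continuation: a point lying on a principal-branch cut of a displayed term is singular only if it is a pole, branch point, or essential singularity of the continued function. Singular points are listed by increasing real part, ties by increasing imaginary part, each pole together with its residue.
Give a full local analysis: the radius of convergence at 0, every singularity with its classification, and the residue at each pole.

Radius of convergence at 0: 1/2.
At (-4/9) - ((2/9)*sqrt(239))*i: a pole of order 1; residue (-27/5027) - ((459/4805812)*sqrt(239))*i.
At (-4/9) + ((2/9)*sqrt(239))*i: a pole of order 1; residue (-27/5027) + ((459/4805812)*sqrt(239))*i.
At 1/2: a pole of order 1; residue 54/5027.

Denominator factor (λ - 1/2): pole of order 1 at 1/2, modulus 1/2.
Denominator factor (λ**2 + 8*λ/9 + 12): discriminant -3824/81, complex-conjugate roots (-4/9) + ((2/9)*sqrt(239))*i and (-4/9) - ((2/9)*sqrt(239))*i; poles of order 1, moduli (2)*sqrt(3) and (2)*sqrt(3).
The radius of convergence is the smallest modulus among the singular points: 1/2.
The factor λ**2 + 8*λ/9 + 12 splits as (λ - a)(λ - a') with a = (-4/9) - ((2/9)*sqrt(239))*i, a' = (-4/9) + ((2/9)*sqrt(239))*i. At the order-1 pole a set g(λ) = (λ - a)*f(λ) = [3/(22*(λ - 1/2))] / (λ - a').
Simple pole: residue = g(a) at a = (-4/9) - ((2/9)*sqrt(239))*i, which is (-27/5027) - ((459/4805812)*sqrt(239))*i.
The factor λ**2 + 8*λ/9 + 12 splits as (λ - a)(λ - a') with a = (-4/9) + ((2/9)*sqrt(239))*i, a' = (-4/9) - ((2/9)*sqrt(239))*i. At the order-1 pole a set g(λ) = (λ - a)*f(λ) = [3/(22*(λ - 1/2))] / (λ - a').
Simple pole: residue = g(a) at a = (-4/9) + ((2/9)*sqrt(239))*i, which is (-27/5027) + ((459/4805812)*sqrt(239))*i.
At the order-1 pole 1/2 set g(λ) = (λ - (1/2))*f(λ) = 3/(22*(λ**2 + 8*λ/9 + 12)).
Simple pole: residue = g(a) at a = 1/2, which is 54/5027.
List the singular points by increasing real part (a conjugate pair: the negative imaginary part first).


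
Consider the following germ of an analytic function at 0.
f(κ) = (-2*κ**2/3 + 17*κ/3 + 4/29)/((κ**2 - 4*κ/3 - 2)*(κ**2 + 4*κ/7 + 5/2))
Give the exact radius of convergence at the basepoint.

The radius of convergence is -2/3 + (1/3)*sqrt(22).

Denominator factor (κ**2 - 4*κ/3 - 2): discriminant 88/9, real irrational roots 2/3 + (1/3)*sqrt(22) and 2/3 - (1/3)*sqrt(22); poles of order 1, moduli 2/3 + (1/3)*sqrt(22) and -2/3 + (1/3)*sqrt(22).
Denominator factor (κ**2 + 4*κ/7 + 5/2): discriminant -474/49, complex-conjugate roots (-2/7) + ((1/14)*sqrt(474))*i and (-2/7) - ((1/14)*sqrt(474))*i; poles of order 1, moduli (1/2)*sqrt(10) and (1/2)*sqrt(10).
The radius of convergence is the smallest modulus among the singular points: -2/3 + (1/3)*sqrt(22).


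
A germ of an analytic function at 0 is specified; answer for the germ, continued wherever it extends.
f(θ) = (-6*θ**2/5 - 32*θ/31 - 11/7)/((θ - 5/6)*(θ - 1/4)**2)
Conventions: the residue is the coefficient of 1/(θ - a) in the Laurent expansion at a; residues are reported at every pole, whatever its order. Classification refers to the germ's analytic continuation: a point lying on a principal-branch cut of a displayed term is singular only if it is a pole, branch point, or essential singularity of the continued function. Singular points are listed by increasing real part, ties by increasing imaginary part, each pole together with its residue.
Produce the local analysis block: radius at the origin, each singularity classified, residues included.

Radius of convergence at 0: 1/4.
At 1/4: a pole of order 2; residue 446322/53165.
At 5/6: a pole of order 1; residue -102024/10633.

Denominator factor (θ - 5/6): pole of order 1 at 5/6, modulus 5/6.
Denominator factor (θ - 1/4)^2: pole of order 2 at 1/4, modulus 1/4.
The radius of convergence is the smallest modulus among the singular points: 1/4.
At the order-2 pole 1/4 set g(θ) = (θ - (1/4))^2*f(θ) = (-6*θ**2/5 - 32*θ/31 - 11/7)/(θ - 5/6).
Order-2 pole: residue = g'(a); g'(1/4) = 446322/53165, so the residue is 446322/53165.
At the order-1 pole 5/6 set g(θ) = (θ - (5/6))*f(θ) = (-6*θ**2/5 - 32*θ/31 - 11/7)/(θ - 1/4)**2.
Simple pole: residue = g(a) at a = 5/6, which is -102024/10633.
List the singular points by increasing real part (a conjugate pair: the negative imaginary part first).


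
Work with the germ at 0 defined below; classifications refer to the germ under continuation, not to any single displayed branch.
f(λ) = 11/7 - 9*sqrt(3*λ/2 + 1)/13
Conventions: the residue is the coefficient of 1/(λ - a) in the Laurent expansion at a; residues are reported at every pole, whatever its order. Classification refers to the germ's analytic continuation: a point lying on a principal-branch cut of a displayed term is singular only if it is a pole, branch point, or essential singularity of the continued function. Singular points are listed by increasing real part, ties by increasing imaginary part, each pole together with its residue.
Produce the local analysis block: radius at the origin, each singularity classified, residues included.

Radius of convergence at 0: 2/3.
At -2/3: an algebraic (square-root) branch point.

Branch term (-9/13)*sqrt(1 - λ/(-2/3)): its argument vanishes at λ = -2/3, a square-root branch point, modulus 2/3.
The radius of convergence is the smallest modulus among the singular points: 2/3.


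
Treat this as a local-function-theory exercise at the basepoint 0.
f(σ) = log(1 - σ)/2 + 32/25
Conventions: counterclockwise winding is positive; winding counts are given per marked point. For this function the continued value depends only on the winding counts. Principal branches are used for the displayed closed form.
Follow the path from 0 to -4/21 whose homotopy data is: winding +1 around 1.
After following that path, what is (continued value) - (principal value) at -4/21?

Continued minus principal equals pi*i.

The rational part is single-valued and drops out of the difference; each branch term changes only by its own monodromy.
(1/2)*log(1 - σ/(1)): each positive loop around 1 adds 2*pi*i to the log, so winding +1 contributes (1/2)*(1)*2*pi*i = pi*i.
Summing the contributions at σ = -4/21 gives pi*i.


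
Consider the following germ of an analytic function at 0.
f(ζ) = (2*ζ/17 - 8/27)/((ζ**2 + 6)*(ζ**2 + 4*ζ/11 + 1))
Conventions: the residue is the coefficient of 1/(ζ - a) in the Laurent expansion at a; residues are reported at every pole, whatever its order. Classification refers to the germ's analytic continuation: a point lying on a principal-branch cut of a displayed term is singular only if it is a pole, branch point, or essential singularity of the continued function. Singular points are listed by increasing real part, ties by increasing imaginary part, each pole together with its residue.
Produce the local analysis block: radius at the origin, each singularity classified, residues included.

Radius of convergence at 0: 1.
At (-2/11) - ((3/11)*sqrt(13))*i: a pole of order 1; residue (13343/1432539) - ((504262/55869021)*sqrt(13))*i.
At (-2/11) + ((3/11)*sqrt(13))*i: a pole of order 1; residue (13343/1432539) + ((504262/55869021)*sqrt(13))*i.
At -(sqrt(6))*i: a pole of order 1; residue (-13343/1432539) + ((24134/4297617)*sqrt(6))*i.
At (sqrt(6))*i: a pole of order 1; residue (-13343/1432539) - ((24134/4297617)*sqrt(6))*i.

Denominator factor (ζ**2 + 6): discriminant -24, complex-conjugate roots (sqrt(6))*i and -(sqrt(6))*i; poles of order 1, moduli sqrt(6) and sqrt(6).
Denominator factor (ζ**2 + 4*ζ/11 + 1): discriminant -468/121, complex-conjugate roots (-2/11) + ((3/11)*sqrt(13))*i and (-2/11) - ((3/11)*sqrt(13))*i; poles of order 1, moduli 1 and 1.
The radius of convergence is the smallest modulus among the singular points: 1.
The factor ζ**2 + 4*ζ/11 + 1 splits as (ζ - a)(ζ - a') with a = (-2/11) - ((3/11)*sqrt(13))*i, a' = (-2/11) + ((3/11)*sqrt(13))*i. At the order-1 pole a set g(ζ) = (ζ - a)*f(ζ) = [(2*ζ/17 - 8/27)/(ζ**2 + 6)] / (ζ - a').
Simple pole: residue = g(a) at a = (-2/11) - ((3/11)*sqrt(13))*i, which is (13343/1432539) - ((504262/55869021)*sqrt(13))*i.
The factor ζ**2 + 4*ζ/11 + 1 splits as (ζ - a)(ζ - a') with a = (-2/11) + ((3/11)*sqrt(13))*i, a' = (-2/11) - ((3/11)*sqrt(13))*i. At the order-1 pole a set g(ζ) = (ζ - a)*f(ζ) = [(2*ζ/17 - 8/27)/(ζ**2 + 6)] / (ζ - a').
Simple pole: residue = g(a) at a = (-2/11) + ((3/11)*sqrt(13))*i, which is (13343/1432539) + ((504262/55869021)*sqrt(13))*i.
The factor ζ**2 + 6 splits as (ζ - a)(ζ - a') with a = -(sqrt(6))*i, a' = (sqrt(6))*i. At the order-1 pole a set g(ζ) = (ζ - a)*f(ζ) = [(2*ζ/17 - 8/27)/(ζ**2 + 4*ζ/11 + 1)] / (ζ - a').
Simple pole: residue = g(a) at a = -(sqrt(6))*i, which is (-13343/1432539) + ((24134/4297617)*sqrt(6))*i.
The factor ζ**2 + 6 splits as (ζ - a)(ζ - a') with a = (sqrt(6))*i, a' = -(sqrt(6))*i. At the order-1 pole a set g(ζ) = (ζ - a)*f(ζ) = [(2*ζ/17 - 8/27)/(ζ**2 + 4*ζ/11 + 1)] / (ζ - a').
Simple pole: residue = g(a) at a = (sqrt(6))*i, which is (-13343/1432539) - ((24134/4297617)*sqrt(6))*i.
List the singular points by increasing real part (a conjugate pair: the negative imaginary part first).


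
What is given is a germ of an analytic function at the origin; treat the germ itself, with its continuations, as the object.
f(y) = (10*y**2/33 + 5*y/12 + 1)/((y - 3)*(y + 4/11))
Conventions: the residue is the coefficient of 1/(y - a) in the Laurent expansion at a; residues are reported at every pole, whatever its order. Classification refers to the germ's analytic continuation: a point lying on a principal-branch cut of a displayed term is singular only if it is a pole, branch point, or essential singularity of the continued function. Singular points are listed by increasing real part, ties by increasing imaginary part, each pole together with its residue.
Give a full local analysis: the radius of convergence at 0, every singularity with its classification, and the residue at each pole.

Denominator factor (y + 4/11): pole of order 1 at -4/11, modulus 4/11.
Denominator factor (y - 3): pole of order 1 at 3, modulus 3.
The radius of convergence is the smallest modulus among the singular points: 4/11.
At the order-1 pole -4/11 set g(y) = (y - (-4/11))*f(y) = (10*y**2/33 + 5*y/12 + 1)/(y - 3).
Simple pole: residue = g(a) at a = -4/11, which is -3548/13431.
At the order-1 pole 3 set g(y) = (y - (3))*f(y) = (10*y**2/33 + 5*y/12 + 1)/(y + 4/11).
Simple pole: residue = g(a) at a = 3, which is 219/148.
List the singular points by increasing real part (a conjugate pair: the negative imaginary part first).

Radius of convergence at 0: 4/11.
At -4/11: a pole of order 1; residue -3548/13431.
At 3: a pole of order 1; residue 219/148.


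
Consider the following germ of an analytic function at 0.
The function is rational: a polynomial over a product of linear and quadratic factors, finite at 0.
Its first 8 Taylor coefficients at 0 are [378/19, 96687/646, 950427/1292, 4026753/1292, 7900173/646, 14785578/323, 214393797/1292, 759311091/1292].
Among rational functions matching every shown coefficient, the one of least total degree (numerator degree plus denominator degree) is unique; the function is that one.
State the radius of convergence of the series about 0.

No rational of total degree below 5 reproduces all 8 coefficients; solving the [2/3] Pade equations on them gives f(ρ) = (11*ρ**2/4 + 37*ρ/34 - 14/19)/(ρ - 1/3)**3, whose expansion matches every shown term.
Denominator factor (ρ - 1/3)^3: pole of order 3 at 1/3, modulus 1/3.
The radius of convergence is the smallest modulus among the singular points: 1/3.

The radius of convergence is 1/3.


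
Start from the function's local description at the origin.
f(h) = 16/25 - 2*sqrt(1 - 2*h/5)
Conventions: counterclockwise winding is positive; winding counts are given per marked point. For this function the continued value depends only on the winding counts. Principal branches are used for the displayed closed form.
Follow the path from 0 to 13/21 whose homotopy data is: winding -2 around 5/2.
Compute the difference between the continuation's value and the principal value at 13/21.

The rational part is single-valued and drops out of the difference; each branch term changes only by its own monodromy.
(-2)*sqrt(1 - h/(5/2)): winding -2 is even, the square root returns to the same sheet, contribution 0.
Summing the contributions at h = 13/21 gives 0.

Continued minus principal equals 0.


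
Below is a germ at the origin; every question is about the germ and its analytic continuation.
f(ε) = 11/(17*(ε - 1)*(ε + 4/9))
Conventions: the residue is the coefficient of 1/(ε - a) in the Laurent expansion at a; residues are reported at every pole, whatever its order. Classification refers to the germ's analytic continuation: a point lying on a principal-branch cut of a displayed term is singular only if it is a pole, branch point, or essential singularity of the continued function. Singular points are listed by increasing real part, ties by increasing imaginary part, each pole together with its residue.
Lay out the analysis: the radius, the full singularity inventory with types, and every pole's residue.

Radius of convergence at 0: 4/9.
At -4/9: a pole of order 1; residue -99/221.
At 1: a pole of order 1; residue 99/221.

Denominator factor (ε - 1): pole of order 1 at 1, modulus 1.
Denominator factor (ε + 4/9): pole of order 1 at -4/9, modulus 4/9.
The radius of convergence is the smallest modulus among the singular points: 4/9.
At the order-1 pole -4/9 set g(ε) = (ε - (-4/9))*f(ε) = 11/(17*(ε - 1)).
Simple pole: residue = g(a) at a = -4/9, which is -99/221.
At the order-1 pole 1 set g(ε) = (ε - (1))*f(ε) = 11/(17*(ε + 4/9)).
Simple pole: residue = g(a) at a = 1, which is 99/221.
List the singular points by increasing real part (a conjugate pair: the negative imaginary part first).


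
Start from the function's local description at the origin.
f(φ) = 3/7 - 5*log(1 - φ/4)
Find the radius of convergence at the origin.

Branch term (-5)*log(1 - φ/(4)): its argument vanishes at φ = 4, a logarithmic branch point, modulus 4.
The radius of convergence is the smallest modulus among the singular points: 4.

The radius of convergence is 4.


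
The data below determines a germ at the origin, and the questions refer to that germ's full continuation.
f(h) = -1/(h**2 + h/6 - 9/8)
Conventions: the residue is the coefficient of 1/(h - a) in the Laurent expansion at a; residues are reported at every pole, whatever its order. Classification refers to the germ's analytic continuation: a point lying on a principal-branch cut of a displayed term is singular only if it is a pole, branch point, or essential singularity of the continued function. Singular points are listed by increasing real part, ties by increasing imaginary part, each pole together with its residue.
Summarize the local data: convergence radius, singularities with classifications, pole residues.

Denominator factor (h**2 + h/6 - 9/8): discriminant 163/36, real irrational roots -1/12 + (1/12)*sqrt(163) and -1/12 - (1/12)*sqrt(163); poles of order 1, moduli -1/12 + (1/12)*sqrt(163) and 1/12 + (1/12)*sqrt(163).
The radius of convergence is the smallest modulus among the singular points: -1/12 + (1/12)*sqrt(163).
The factor h**2 + h/6 - 9/8 splits as (h - a)(h - a') with a = -1/12 - (1/12)*sqrt(163), a' = -1/12 + (1/12)*sqrt(163). At the order-1 pole a set g(h) = (h - a)*f(h) = [-1] / (h - a').
Simple pole: residue = g(a) at a = -1/12 - (1/12)*sqrt(163), which is (6/163)*sqrt(163).
The factor h**2 + h/6 - 9/8 splits as (h - a)(h - a') with a = -1/12 + (1/12)*sqrt(163), a' = -1/12 - (1/12)*sqrt(163). At the order-1 pole a set g(h) = (h - a)*f(h) = [-1] / (h - a').
Simple pole: residue = g(a) at a = -1/12 + (1/12)*sqrt(163), which is -(6/163)*sqrt(163).
List the singular points by increasing real part (a conjugate pair: the negative imaginary part first).

Radius of convergence at 0: -1/12 + (1/12)*sqrt(163).
At -1/12 - (1/12)*sqrt(163): a pole of order 1; residue (6/163)*sqrt(163).
At -1/12 + (1/12)*sqrt(163): a pole of order 1; residue -(6/163)*sqrt(163).


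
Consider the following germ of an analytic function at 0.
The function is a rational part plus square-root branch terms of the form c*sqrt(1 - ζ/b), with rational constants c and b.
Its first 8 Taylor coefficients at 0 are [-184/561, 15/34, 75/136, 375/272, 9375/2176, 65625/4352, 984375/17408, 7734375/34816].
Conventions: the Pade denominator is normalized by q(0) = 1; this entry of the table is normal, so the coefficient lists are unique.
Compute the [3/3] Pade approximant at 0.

Taylor coefficients needed (read off): a_0 = -184/561, a_1 = 15/34, a_2 = 75/136, a_3 = 375/272, a_4 = 9375/2176, a_5 = 65625/4352, a_6 = 984375/17408.
Write the denominator as Q(ζ) = 1 + q1*ζ + q2*ζ^2 + q3*ζ^3. Requiring Q*f - P = O(ζ^7) with deg P <= 3 kills the coefficients of ζ^4..ζ^6 in Q*f:
  ζ^4: a_4 + q1*a_3 + q2*a_2 + q3*a_1 = 0, i.e. 9375/2176 + (375/272)*q1 + (75/136)*q2 + (15/34)*q3 = 0.
  ζ^5: a_5 + q1*a_4 + q2*a_3 + q3*a_2 = 0, i.e. 65625/4352 + (9375/2176)*q1 + (375/272)*q2 + (75/136)*q3 = 0.
  ζ^6: a_6 + q1*a_5 + q2*a_4 + q3*a_3 = 0, i.e. 984375/17408 + (65625/4352)*q1 + (9375/2176)*q2 + (375/272)*q3 = 0.
Solving this linear system: q1 = -25/4, q2 = 75/8, q3 = -125/64.
The numerator is Q*f truncated at degree 3: P0 = a_0 = -184/561; P1 = a_1 + q1*a_0 = 2795/1122; P2 = a_2 + q1*a_1 + q2*a_0 = -1975/374; P3 = a_3 + q1*a_2 + q2*a_1 + q3*a_0 = 48625/17952.

The Pade approximant has numerator coefficients [-184/561, 2795/1122, -1975/374, 48625/17952]; denominator coefficients [1, -25/4, 75/8, -125/64].


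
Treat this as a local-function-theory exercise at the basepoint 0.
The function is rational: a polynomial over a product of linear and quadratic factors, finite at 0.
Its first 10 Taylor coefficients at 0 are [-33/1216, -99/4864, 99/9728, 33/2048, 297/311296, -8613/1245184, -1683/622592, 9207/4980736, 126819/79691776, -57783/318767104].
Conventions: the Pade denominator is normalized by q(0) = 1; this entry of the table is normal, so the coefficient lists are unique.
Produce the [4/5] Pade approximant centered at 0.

The Pade approximant has numerator coefficients [-33/1216, -11/96, -11/608, 11/1216, 11/3648]; denominator coefficients [1, 125/36, -25/16, 175/64, -125/192, 29/64].

Taylor coefficients needed (read off): a_0 = -33/1216, a_1 = -99/4864, a_2 = 99/9728, a_3 = 33/2048, a_4 = 297/311296, a_5 = -8613/1245184, a_6 = -1683/622592, a_7 = 9207/4980736, a_8 = 126819/79691776, a_9 = -57783/318767104.
Write the denominator as Q(σ) = 1 + q1*σ + q2*σ^2 + q3*σ^3 + q4*σ^4 + q5*σ^5. Requiring Q*f - P = O(σ^10) with deg P <= 4 kills the coefficients of σ^5..σ^9 in Q*f:
  σ^5: a_5 + q1*a_4 + q2*a_3 + q3*a_2 + q4*a_1 + q5*a_0 = 0, i.e. -8613/1245184 + (297/311296)*q1 + (33/2048)*q2 + (99/9728)*q3 + (-99/4864)*q4 + (-33/1216)*q5 = 0.
  σ^6: a_6 + q1*a_5 + q2*a_4 + q3*a_3 + q4*a_2 + q5*a_1 = 0, i.e. -1683/622592 + (-8613/1245184)*q1 + (297/311296)*q2 + (33/2048)*q3 + (99/9728)*q4 + (-99/4864)*q5 = 0.
  σ^7: a_7 + q1*a_6 + q2*a_5 + q3*a_4 + q4*a_3 + q5*a_2 = 0, i.e. 9207/4980736 + (-1683/622592)*q1 + (-8613/1245184)*q2 + (297/311296)*q3 + (33/2048)*q4 + (99/9728)*q5 = 0.
  σ^8: a_8 + q1*a_7 + q2*a_6 + q3*a_5 + q4*a_4 + q5*a_3 = 0, i.e. 126819/79691776 + (9207/4980736)*q1 + (-1683/622592)*q2 + (-8613/1245184)*q3 + (297/311296)*q4 + (33/2048)*q5 = 0.
  σ^9: a_9 + q1*a_8 + q2*a_7 + q3*a_6 + q4*a_5 + q5*a_4 = 0, i.e. -57783/318767104 + (126819/79691776)*q1 + (9207/4980736)*q2 + (-1683/622592)*q3 + (-8613/1245184)*q4 + (297/311296)*q5 = 0.
Solving this linear system: q1 = 125/36, q2 = -25/16, q3 = 175/64, q4 = -125/192, q5 = 29/64.
The numerator is Q*f truncated at degree 4: P0 = a_0 = -33/1216; P1 = a_1 + q1*a_0 = -11/96; P2 = a_2 + q1*a_1 + q2*a_0 = -11/608; P3 = a_3 + q1*a_2 + q2*a_1 + q3*a_0 = 11/1216; P4 = a_4 + q1*a_3 + q2*a_2 + q3*a_1 + q4*a_0 = 11/3648.


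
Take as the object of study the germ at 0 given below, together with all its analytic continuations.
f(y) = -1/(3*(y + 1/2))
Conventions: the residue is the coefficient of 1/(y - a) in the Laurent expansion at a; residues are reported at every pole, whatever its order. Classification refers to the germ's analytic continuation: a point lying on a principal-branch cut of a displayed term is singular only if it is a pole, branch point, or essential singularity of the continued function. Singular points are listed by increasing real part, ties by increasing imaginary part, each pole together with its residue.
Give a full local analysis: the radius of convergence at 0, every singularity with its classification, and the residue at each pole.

Radius of convergence at 0: 1/2.
At -1/2: a pole of order 1; residue -1/3.

Denominator factor (y + 1/2): pole of order 1 at -1/2, modulus 1/2.
The radius of convergence is the smallest modulus among the singular points: 1/2.
At the order-1 pole -1/2 set g(y) = (y - (-1/2))*f(y) = -1/3.
Simple pole: residue = g(a) at a = -1/2, which is -1/3.


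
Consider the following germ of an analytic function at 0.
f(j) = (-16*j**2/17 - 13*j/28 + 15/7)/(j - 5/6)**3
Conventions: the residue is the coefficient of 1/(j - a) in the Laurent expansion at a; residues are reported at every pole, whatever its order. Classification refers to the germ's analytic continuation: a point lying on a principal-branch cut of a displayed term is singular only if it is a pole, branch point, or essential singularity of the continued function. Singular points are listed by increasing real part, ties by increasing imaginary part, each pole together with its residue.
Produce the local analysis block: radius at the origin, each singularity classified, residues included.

Radius of convergence at 0: 5/6.
At 5/6: a pole of order 3; residue -16/17.

Denominator factor (j - 5/6)^3: pole of order 3 at 5/6, modulus 5/6.
The radius of convergence is the smallest modulus among the singular points: 5/6.
At the order-3 pole 5/6 set g(j) = (j - (5/6))^3*f(j) = -16*j**2/17 - 13*j/28 + 15/7.
Order-3 pole: residue = g''(a)/2; g''(5/6) = -32/17, so the residue is -16/17.


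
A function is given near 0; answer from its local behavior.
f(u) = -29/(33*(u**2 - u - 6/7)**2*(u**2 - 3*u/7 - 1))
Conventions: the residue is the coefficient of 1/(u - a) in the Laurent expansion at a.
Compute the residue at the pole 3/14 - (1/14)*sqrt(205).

The factor u**2 - 3*u/7 - 1 splits as (u - a)(u - a') with a = 3/14 - (1/14)*sqrt(205), a' = 3/14 + (1/14)*sqrt(205). At the order-1 pole a set g(u) = (u - a)*f(u) = [-29/(33*(u**2 - u - 6/7)**2)] / (u - a').
Simple pole: residue = g(a) at a = 3/14 - (1/14)*sqrt(205), which is -39788/451737 + (8166487/92606085)*sqrt(205).

The residue is -39788/451737 + (8166487/92606085)*sqrt(205).


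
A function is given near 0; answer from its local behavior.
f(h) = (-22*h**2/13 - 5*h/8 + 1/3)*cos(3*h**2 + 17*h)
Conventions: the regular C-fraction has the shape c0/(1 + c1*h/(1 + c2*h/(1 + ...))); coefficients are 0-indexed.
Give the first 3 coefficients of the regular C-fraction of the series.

Taylor coefficients (expand at 0): a_0 = 1/3, a_1 = -5/8, a_2 = -3889/78.
c0 = a_0 = 1/3. Peel one level at a time: if S = 1 + c*h/S' with S'(0) = 1, then c is the h-coefficient of S and S' = c*h/(S - 1).
S_1 = c0/f = 1 + (15/8)*h + (127373/832)*h^2 + ...; c1 = 15/8.
S_2 = c1*h/(S_1 - 1) = 1 + (-127373/1560)*h + ...; c2 = -127373/1560.

The regular C-fraction coefficients are [1/3, 15/8, -127373/1560].


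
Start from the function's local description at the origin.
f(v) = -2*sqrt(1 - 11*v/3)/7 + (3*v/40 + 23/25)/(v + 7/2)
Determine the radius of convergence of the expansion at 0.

The radius of convergence is 3/11.

Denominator factor (v + 7/2): pole of order 1 at -7/2, modulus 7/2.
Branch term (-2/7)*sqrt(1 - v/(3/11)): its argument vanishes at v = 3/11, a square-root branch point, modulus 3/11.
The radius of convergence is the smallest modulus among the singular points: 3/11.


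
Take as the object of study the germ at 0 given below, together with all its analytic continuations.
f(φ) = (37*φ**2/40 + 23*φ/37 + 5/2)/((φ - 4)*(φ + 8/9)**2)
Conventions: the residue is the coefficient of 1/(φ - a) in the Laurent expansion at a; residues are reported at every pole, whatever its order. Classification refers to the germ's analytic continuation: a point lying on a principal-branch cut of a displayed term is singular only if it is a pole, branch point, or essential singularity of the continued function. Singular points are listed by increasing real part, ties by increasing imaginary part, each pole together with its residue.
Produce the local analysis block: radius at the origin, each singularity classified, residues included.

Denominator factor (φ - 4): pole of order 1 at 4, modulus 4.
Denominator factor (φ + 8/9)^2: pole of order 2 at -8/9, modulus 8/9.
The radius of convergence is the smallest modulus among the singular points: 8/9.
At the order-2 pole -8/9 set g(φ) = (φ - (-8/9))^2*f(φ) = (37*φ**2/40 + 23*φ/37 + 5/2)/(φ - 4).
Order-2 pole: residue = g'(a); g'(-8/9) = 13919/143264, so the residue is 13919/143264.
At the order-1 pole 4 set g(φ) = (φ - (4))*f(φ) = (37*φ**2/40 + 23*φ/37 + 5/2)/(φ + 8/9)**2.
Simple pole: residue = g(a) at a = 4, which is 593001/716320.
List the singular points by increasing real part (a conjugate pair: the negative imaginary part first).

Radius of convergence at 0: 8/9.
At -8/9: a pole of order 2; residue 13919/143264.
At 4: a pole of order 1; residue 593001/716320.


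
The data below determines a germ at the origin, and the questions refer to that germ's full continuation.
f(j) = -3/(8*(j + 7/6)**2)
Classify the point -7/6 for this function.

The denominator factor j + 7/6 vanishes at -7/6 and appears to the power 2; the numerator there equals -3/8, nonzero, and no other factor vanishes.
Hence a pole whose order is the multiplicity, 2.

The point is a pole of order 2.


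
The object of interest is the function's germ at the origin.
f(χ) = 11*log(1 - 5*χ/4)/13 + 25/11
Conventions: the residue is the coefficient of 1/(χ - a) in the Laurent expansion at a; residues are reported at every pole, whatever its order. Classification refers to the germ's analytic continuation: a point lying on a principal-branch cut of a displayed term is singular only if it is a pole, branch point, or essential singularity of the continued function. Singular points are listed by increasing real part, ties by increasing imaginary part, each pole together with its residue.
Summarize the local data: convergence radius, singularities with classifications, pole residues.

Radius of convergence at 0: 4/5.
At 4/5: a logarithmic branch point.

Branch term (11/13)*log(1 - χ/(4/5)): its argument vanishes at χ = 4/5, a logarithmic branch point, modulus 4/5.
The radius of convergence is the smallest modulus among the singular points: 4/5.


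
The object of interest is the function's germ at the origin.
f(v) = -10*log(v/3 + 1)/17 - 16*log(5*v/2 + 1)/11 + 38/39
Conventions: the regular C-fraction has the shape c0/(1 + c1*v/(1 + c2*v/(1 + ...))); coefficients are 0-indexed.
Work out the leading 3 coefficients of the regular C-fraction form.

The regular C-fraction coefficients are [38/39, 13975/3553, -12552577/4583370].

Taylor coefficients (expand at 0): a_0 = 38/39, a_1 = -2150/561, a_2 = 7705/1683.
c0 = a_0 = 38/39. Peel one level at a time: if S = 1 + c*v/S' with S'(0) = 1, then c is the v-coefficient of S and S' = c*v/(S - 1).
S_1 = c0/f = 1 + (13975/3553)*v + (815917505/75742854)*v^2 + ...; c1 = 13975/3553.
S_2 = c1*v/(S_1 - 1) = 1 + (-12552577/4583370)*v + ...; c2 = -12552577/4583370.


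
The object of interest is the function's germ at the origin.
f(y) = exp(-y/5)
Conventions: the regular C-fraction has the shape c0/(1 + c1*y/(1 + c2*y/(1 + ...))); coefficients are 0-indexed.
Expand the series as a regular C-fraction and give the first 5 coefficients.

The regular C-fraction coefficients are [1, 1/5, -1/10, 1/30, -1/30].

Taylor coefficients (expand at 0): a_0 = 1, a_1 = -1/5, a_2 = 1/50, a_3 = -1/750, a_4 = 1/15000.
c0 = a_0 = 1. Peel one level at a time: if S = 1 + c*y/S' with S'(0) = 1, then c is the y-coefficient of S and S' = c*y/(S - 1).
S_1 = c0/f = 1 + (1/5)*y + (1/50)*y^2 + ...; c1 = 1/5.
S_2 = c1*y/(S_1 - 1) = 1 + (-1/10)*y + (1/300)*y^2 + ...; c2 = -1/10.
S_3 = c2*y/(S_2 - 1) = 1 + (1/30)*y + (1/900)*y^2 + ...; c3 = 1/30.
S_4 = c3*y/(S_3 - 1) = 1 + (-1/30)*y + ...; c4 = -1/30.


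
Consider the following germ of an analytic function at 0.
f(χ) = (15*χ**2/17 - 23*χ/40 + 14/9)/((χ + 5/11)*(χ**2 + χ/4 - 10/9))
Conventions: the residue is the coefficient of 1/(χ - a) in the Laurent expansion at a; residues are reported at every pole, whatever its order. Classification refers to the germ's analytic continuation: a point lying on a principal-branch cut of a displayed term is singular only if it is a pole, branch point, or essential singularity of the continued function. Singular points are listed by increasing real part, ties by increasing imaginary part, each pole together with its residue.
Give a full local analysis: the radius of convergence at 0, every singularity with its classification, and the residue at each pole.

Radius of convergence at 0: 5/11.
At -1/8 - (1/24)*sqrt(649): a pole of order 1; residue 429143/301580 + (570303/17793220)*sqrt(649).
At -5/11: a pole of order 1; residue -296093/150790.
At -1/8 + (1/24)*sqrt(649): a pole of order 1; residue 429143/301580 - (570303/17793220)*sqrt(649).

Denominator factor (χ**2 + χ/4 - 10/9): discriminant 649/144, real irrational roots -1/8 + (1/24)*sqrt(649) and -1/8 - (1/24)*sqrt(649); poles of order 1, moduli -1/8 + (1/24)*sqrt(649) and 1/8 + (1/24)*sqrt(649).
Denominator factor (χ + 5/11): pole of order 1 at -5/11, modulus 5/11.
The radius of convergence is the smallest modulus among the singular points: 5/11.
The factor χ**2 + χ/4 - 10/9 splits as (χ - a)(χ - a') with a = -1/8 - (1/24)*sqrt(649), a' = -1/8 + (1/24)*sqrt(649). At the order-1 pole a set g(χ) = (χ - a)*f(χ) = [(15*χ**2/17 - 23*χ/40 + 14/9)/(χ + 5/11)] / (χ - a').
Simple pole: residue = g(a) at a = -1/8 - (1/24)*sqrt(649), which is 429143/301580 + (570303/17793220)*sqrt(649).
At the order-1 pole -5/11 set g(χ) = (χ - (-5/11))*f(χ) = (15*χ**2/17 - 23*χ/40 + 14/9)/(χ**2 + χ/4 - 10/9).
Simple pole: residue = g(a) at a = -5/11, which is -296093/150790.
The factor χ**2 + χ/4 - 10/9 splits as (χ - a)(χ - a') with a = -1/8 + (1/24)*sqrt(649), a' = -1/8 - (1/24)*sqrt(649). At the order-1 pole a set g(χ) = (χ - a)*f(χ) = [(15*χ**2/17 - 23*χ/40 + 14/9)/(χ + 5/11)] / (χ - a').
Simple pole: residue = g(a) at a = -1/8 + (1/24)*sqrt(649), which is 429143/301580 - (570303/17793220)*sqrt(649).
List the singular points by increasing real part (a conjugate pair: the negative imaginary part first).
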